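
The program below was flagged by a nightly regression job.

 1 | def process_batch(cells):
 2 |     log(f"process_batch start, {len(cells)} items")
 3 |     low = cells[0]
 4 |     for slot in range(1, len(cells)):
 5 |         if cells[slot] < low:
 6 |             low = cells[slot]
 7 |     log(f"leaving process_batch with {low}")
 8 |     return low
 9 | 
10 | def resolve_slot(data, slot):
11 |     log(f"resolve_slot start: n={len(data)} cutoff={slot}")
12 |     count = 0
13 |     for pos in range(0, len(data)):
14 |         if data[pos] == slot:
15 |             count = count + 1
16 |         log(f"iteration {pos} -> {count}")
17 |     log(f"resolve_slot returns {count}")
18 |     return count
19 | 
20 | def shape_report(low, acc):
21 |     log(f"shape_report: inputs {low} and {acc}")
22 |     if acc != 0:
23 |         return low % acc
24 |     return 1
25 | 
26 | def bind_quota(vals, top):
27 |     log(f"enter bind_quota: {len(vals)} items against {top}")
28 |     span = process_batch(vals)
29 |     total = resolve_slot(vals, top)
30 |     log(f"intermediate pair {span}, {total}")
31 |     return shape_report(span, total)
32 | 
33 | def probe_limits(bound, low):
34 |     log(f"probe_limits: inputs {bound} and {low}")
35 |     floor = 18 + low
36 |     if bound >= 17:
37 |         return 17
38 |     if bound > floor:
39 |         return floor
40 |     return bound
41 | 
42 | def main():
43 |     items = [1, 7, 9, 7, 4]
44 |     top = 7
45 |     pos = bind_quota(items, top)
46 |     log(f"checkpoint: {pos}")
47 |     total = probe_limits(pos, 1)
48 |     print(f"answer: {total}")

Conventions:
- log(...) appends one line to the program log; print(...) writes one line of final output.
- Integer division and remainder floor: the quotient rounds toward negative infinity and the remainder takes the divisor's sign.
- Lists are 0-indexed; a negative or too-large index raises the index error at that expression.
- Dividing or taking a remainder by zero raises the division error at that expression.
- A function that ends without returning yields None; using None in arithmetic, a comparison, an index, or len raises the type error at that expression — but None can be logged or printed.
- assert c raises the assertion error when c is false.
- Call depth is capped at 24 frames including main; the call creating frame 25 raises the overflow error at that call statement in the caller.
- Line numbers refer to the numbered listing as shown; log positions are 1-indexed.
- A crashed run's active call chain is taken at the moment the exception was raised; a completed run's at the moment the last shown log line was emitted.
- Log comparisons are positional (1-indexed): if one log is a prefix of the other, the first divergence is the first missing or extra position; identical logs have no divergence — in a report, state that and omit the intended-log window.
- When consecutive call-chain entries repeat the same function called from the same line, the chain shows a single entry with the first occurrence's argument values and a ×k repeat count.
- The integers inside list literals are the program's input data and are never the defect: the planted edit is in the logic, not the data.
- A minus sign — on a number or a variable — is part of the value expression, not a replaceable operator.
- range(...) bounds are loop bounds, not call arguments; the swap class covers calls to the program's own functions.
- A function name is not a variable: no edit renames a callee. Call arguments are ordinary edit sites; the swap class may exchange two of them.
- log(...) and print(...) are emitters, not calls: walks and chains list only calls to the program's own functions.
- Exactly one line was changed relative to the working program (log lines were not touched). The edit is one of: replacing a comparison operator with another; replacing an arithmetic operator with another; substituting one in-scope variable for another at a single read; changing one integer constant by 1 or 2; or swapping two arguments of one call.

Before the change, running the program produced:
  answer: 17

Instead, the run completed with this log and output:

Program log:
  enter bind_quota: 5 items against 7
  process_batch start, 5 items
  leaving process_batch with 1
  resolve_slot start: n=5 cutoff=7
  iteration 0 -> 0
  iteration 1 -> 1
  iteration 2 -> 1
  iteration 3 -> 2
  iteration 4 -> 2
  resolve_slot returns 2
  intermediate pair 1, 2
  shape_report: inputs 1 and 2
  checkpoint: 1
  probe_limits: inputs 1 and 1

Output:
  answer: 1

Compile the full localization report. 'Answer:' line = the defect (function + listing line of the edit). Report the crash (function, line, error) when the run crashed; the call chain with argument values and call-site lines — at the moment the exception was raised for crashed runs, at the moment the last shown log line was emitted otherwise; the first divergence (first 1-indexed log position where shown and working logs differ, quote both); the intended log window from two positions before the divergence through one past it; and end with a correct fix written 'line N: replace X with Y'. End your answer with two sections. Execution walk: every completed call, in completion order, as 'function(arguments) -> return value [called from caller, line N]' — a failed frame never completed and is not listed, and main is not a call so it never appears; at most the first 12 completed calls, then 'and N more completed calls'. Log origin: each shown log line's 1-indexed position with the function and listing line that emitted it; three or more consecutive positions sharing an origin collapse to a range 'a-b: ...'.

Answer: the defect is in probe_limits at line 36.
Core observation: Log streams are identical — the defect surfaces only in the printed output.
Call chain: main -> probe_limits(1, 1) (called at line 47).
First divergence: none — the logs agree in full.
Execution walk:
  process_batch([1, 7, 9, 7, 4]) -> 1  [called from bind_quota, line 28]
  resolve_slot([1, 7, 9, 7, 4], 7) -> 2  [called from bind_quota, line 29]
  shape_report(1, 2) -> 1  [called from bind_quota, line 31]
  bind_quota([1, 7, 9, 7, 4], 7) -> 1  [called from main, line 45]
  probe_limits(1, 1) -> 1  [called from main, line 47]
Log line origins:
  1: from bind_quota, line 27
  2: from process_batch, line 2
  3: from process_batch, line 7
  4: from resolve_slot, line 11
  5-9: from resolve_slot, line 16
  10: from resolve_slot, line 17
  11: from bind_quota, line 30
  12: from shape_report, line 21
  13: from main, line 46
  14: from probe_limits, line 34
A correct fix: line 36: replace `>=` with `<`.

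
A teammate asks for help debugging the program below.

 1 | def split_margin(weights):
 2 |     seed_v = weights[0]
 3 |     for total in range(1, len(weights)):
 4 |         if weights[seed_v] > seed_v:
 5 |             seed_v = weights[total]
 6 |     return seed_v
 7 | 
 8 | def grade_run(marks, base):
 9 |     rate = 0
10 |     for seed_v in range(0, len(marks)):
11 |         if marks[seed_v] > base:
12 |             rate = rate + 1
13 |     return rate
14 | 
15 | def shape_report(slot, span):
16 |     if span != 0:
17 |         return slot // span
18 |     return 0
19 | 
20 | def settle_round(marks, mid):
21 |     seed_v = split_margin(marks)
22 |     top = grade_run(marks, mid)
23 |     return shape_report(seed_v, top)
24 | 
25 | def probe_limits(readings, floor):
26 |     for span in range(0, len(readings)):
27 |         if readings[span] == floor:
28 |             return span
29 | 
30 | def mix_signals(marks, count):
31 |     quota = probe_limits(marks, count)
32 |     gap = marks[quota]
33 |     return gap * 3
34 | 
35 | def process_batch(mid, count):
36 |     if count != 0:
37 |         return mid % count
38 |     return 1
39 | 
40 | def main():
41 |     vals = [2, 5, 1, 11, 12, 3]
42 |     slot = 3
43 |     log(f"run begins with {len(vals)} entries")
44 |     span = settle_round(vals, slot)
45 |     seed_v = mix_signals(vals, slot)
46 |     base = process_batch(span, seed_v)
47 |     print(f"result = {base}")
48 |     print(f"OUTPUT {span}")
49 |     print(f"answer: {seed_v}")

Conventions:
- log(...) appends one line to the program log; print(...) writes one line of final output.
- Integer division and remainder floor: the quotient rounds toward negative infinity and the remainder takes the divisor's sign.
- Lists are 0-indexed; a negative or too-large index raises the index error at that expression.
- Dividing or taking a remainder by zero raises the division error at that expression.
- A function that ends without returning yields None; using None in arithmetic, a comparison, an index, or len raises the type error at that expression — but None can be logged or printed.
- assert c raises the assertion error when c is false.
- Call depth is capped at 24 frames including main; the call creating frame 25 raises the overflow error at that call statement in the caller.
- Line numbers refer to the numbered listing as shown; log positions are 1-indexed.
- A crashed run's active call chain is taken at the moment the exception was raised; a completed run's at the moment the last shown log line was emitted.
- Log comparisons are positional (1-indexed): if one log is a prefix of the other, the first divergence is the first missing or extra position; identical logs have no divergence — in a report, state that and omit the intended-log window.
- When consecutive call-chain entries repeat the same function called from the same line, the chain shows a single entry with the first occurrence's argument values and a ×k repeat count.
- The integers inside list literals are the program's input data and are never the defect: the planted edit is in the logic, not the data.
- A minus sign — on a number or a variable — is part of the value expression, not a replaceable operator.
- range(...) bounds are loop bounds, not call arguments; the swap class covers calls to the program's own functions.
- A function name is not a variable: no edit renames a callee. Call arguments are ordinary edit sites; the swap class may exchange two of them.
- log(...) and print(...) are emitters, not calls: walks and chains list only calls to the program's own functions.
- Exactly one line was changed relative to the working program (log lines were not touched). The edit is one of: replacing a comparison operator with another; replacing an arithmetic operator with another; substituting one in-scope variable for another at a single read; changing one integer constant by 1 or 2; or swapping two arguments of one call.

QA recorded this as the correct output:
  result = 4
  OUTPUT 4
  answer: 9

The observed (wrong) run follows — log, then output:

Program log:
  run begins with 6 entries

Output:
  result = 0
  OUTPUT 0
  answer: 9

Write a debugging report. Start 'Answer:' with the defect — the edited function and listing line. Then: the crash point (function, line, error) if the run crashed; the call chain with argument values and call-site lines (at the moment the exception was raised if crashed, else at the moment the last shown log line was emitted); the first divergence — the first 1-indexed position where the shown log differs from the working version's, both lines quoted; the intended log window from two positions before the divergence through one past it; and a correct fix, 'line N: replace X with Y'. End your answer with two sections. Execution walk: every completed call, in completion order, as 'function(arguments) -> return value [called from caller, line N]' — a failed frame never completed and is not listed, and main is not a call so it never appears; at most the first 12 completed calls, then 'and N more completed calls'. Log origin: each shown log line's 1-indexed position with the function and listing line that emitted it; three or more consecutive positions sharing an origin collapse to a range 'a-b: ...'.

Answer: the defect is in split_margin at line 4.
The tell: Every logged value matches the working version; the printed result is what differs.
Call chain: main.
First divergence: none (the log streams are identical).
Execution walk:
  split_margin([2, 5, 1, 11, 12, 3]) -> 2  [called from settle_round, line 21]
  grade_run([2, 5, 1, 11, 12, 3], 3) -> 3  [called from settle_round, line 22]
  shape_report(2, 3) -> 0  [called from settle_round, line 23]
  settle_round([2, 5, 1, 11, 12, 3], 3) -> 0  [called from main, line 44]
  probe_limits([2, 5, 1, 11, 12, 3], 3) -> 5  [called from mix_signals, line 31]
  mix_signals([2, 5, 1, 11, 12, 3], 3) -> 9  [called from main, line 45]
  process_batch(0, 9) -> 0  [called from main, line 46]
Log line origins:
  1: emitted by main (line 43)
A correct fix: line 4: replace `weights[seed_v]` with `weights[total]`.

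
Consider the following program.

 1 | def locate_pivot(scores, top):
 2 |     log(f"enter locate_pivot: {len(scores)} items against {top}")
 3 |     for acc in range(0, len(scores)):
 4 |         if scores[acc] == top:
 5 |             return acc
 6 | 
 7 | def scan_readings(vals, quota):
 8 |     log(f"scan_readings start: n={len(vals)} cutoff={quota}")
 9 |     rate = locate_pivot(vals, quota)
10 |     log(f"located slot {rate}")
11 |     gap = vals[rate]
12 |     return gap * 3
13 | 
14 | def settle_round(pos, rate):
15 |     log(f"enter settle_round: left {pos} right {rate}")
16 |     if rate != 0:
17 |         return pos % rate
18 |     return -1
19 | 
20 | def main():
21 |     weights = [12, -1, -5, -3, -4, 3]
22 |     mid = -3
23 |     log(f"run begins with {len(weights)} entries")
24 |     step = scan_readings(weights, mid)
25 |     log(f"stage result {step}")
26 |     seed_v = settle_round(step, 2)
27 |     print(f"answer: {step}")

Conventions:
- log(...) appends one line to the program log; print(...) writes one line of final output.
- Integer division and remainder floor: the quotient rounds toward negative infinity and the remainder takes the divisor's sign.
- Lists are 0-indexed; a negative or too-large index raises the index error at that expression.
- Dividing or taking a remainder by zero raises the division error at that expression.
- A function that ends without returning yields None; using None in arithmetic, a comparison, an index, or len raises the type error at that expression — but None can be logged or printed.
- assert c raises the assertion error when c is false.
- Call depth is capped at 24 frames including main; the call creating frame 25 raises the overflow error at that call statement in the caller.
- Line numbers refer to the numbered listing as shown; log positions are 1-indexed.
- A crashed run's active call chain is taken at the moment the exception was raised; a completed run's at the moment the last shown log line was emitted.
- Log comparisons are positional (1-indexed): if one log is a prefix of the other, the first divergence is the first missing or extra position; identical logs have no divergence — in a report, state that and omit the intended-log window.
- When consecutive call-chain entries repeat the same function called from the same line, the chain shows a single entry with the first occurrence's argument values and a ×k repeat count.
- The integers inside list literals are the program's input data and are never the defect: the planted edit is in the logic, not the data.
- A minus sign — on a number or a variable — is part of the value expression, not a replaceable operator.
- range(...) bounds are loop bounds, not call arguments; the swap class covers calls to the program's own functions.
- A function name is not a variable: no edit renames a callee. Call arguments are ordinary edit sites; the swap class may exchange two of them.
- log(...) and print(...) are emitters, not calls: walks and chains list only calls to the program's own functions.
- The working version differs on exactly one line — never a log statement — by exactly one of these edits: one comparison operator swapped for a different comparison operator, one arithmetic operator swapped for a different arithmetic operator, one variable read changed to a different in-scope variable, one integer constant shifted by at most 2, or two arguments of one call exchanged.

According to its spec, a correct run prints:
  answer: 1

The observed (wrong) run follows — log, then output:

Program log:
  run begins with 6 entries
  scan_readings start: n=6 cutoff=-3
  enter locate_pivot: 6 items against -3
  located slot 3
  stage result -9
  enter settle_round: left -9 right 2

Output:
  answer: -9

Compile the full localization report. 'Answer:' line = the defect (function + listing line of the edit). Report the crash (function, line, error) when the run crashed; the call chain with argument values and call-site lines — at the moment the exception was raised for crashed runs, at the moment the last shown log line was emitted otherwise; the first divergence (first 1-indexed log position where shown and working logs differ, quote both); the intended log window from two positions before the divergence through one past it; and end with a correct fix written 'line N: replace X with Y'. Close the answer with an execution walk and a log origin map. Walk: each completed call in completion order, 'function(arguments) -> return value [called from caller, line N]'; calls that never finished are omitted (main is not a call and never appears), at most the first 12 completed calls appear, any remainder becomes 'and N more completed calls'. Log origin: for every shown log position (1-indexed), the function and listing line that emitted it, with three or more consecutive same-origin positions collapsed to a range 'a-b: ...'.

Answer: the defect is in main at line 27.
Key observation: The two runs log identically and part ways only at the printed values.
Call chain: main -> settle_round(-9, 2) (called at line 26).
First divergence: there is none — every log position agrees.
Execution walk:
  locate_pivot([12, -1, -5, -3, -4, 3], -3) -> 3  [called from scan_readings, line 9]
  scan_readings([12, -1, -5, -3, -4, 3], -3) -> -9  [called from main, line 24]
  settle_round(-9, 2) -> 1  [called from main, line 26]
Log line origins:
  1: emitted by main (line 23)
  2: emitted by scan_readings (line 8)
  3: emitted by locate_pivot (line 2)
  4: emitted by scan_readings (line 10)
  5: emitted by main (line 25)
  6: emitted by settle_round (line 15)
A correct fix: line 27: replace `step` with `seed_v`.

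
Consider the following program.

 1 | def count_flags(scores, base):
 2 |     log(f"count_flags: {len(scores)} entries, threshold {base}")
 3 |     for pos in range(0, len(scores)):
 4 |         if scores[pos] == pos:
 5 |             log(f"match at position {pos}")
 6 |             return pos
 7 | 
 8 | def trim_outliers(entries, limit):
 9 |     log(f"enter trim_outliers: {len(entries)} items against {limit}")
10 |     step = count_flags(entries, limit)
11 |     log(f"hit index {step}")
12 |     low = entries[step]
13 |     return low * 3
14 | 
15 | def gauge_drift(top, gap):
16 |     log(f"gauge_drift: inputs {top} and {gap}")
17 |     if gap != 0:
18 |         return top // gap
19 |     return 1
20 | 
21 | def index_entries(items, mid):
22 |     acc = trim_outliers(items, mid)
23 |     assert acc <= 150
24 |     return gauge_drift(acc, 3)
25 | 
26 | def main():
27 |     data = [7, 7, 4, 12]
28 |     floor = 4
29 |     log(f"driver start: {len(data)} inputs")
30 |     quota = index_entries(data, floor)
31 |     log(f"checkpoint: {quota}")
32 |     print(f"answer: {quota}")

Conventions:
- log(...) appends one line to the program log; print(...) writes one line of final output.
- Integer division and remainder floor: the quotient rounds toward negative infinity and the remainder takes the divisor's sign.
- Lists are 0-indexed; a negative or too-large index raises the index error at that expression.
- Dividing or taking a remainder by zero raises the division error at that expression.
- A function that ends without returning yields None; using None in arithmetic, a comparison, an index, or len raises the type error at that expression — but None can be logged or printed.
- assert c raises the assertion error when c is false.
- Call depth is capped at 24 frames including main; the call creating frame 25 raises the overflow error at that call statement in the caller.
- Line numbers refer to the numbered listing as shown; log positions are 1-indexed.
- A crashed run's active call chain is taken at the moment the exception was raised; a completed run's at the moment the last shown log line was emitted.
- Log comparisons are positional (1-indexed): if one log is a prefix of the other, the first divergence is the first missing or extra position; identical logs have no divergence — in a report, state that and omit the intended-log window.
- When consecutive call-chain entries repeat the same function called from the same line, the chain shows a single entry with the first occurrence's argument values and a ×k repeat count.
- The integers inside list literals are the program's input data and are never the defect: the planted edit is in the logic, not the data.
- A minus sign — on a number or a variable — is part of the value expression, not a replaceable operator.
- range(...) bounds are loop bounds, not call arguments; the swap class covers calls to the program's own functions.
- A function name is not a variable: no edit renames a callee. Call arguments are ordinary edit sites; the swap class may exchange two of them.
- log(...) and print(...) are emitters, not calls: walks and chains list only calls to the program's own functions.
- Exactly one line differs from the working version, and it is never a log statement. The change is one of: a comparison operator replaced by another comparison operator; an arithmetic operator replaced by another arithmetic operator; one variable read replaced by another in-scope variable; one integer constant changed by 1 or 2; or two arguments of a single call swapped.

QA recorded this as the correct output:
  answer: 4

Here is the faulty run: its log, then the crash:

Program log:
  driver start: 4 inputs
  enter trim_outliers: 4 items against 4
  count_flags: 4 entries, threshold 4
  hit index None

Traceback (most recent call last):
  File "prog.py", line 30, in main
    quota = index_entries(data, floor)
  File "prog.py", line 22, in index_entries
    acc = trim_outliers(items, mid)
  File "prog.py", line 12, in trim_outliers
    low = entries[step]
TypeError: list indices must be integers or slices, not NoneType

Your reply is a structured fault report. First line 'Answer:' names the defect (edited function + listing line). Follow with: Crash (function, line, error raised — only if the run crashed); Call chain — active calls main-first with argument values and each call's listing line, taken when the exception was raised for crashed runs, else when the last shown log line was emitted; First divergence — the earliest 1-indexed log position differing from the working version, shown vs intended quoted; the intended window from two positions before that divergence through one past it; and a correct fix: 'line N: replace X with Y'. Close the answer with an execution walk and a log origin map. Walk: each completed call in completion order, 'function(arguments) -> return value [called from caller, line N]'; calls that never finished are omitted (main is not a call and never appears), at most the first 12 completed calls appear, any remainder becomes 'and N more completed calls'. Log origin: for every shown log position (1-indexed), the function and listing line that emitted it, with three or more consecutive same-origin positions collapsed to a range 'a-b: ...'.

Answer: the defect is in count_flags at line 4.
Key fact: Log line 4 is where behavior first shows: 'hit index None' appears instead of 'match at position 2'.
Crash: trim_outliers, line 12, TypeError.
Call chain: main -> index_entries([7, 7, 4, 12], 4) (called at line 30) -> trim_outliers([7, 7, 4, 12], 4) (called at line 22).
First divergence: position 4 — shown 'hit index None', intended 'match at position 2'.
Intended log window:
  2: enter trim_outliers: 4 items against 4
  3: count_flags: 4 entries, threshold 4
  4: match at position 2
  5: hit index 2
Execution walk:
  count_flags([7, 7, 4, 12], 4) -> None  [called from trim_outliers, line 10]
Origin of each log line:
  1 — main, line 29
  2 — trim_outliers, line 9
  3 — count_flags, line 2
  4 — trim_outliers, line 11
A correct fix: line 4: replace `scores[pos] == pos` with `scores[pos] == base`.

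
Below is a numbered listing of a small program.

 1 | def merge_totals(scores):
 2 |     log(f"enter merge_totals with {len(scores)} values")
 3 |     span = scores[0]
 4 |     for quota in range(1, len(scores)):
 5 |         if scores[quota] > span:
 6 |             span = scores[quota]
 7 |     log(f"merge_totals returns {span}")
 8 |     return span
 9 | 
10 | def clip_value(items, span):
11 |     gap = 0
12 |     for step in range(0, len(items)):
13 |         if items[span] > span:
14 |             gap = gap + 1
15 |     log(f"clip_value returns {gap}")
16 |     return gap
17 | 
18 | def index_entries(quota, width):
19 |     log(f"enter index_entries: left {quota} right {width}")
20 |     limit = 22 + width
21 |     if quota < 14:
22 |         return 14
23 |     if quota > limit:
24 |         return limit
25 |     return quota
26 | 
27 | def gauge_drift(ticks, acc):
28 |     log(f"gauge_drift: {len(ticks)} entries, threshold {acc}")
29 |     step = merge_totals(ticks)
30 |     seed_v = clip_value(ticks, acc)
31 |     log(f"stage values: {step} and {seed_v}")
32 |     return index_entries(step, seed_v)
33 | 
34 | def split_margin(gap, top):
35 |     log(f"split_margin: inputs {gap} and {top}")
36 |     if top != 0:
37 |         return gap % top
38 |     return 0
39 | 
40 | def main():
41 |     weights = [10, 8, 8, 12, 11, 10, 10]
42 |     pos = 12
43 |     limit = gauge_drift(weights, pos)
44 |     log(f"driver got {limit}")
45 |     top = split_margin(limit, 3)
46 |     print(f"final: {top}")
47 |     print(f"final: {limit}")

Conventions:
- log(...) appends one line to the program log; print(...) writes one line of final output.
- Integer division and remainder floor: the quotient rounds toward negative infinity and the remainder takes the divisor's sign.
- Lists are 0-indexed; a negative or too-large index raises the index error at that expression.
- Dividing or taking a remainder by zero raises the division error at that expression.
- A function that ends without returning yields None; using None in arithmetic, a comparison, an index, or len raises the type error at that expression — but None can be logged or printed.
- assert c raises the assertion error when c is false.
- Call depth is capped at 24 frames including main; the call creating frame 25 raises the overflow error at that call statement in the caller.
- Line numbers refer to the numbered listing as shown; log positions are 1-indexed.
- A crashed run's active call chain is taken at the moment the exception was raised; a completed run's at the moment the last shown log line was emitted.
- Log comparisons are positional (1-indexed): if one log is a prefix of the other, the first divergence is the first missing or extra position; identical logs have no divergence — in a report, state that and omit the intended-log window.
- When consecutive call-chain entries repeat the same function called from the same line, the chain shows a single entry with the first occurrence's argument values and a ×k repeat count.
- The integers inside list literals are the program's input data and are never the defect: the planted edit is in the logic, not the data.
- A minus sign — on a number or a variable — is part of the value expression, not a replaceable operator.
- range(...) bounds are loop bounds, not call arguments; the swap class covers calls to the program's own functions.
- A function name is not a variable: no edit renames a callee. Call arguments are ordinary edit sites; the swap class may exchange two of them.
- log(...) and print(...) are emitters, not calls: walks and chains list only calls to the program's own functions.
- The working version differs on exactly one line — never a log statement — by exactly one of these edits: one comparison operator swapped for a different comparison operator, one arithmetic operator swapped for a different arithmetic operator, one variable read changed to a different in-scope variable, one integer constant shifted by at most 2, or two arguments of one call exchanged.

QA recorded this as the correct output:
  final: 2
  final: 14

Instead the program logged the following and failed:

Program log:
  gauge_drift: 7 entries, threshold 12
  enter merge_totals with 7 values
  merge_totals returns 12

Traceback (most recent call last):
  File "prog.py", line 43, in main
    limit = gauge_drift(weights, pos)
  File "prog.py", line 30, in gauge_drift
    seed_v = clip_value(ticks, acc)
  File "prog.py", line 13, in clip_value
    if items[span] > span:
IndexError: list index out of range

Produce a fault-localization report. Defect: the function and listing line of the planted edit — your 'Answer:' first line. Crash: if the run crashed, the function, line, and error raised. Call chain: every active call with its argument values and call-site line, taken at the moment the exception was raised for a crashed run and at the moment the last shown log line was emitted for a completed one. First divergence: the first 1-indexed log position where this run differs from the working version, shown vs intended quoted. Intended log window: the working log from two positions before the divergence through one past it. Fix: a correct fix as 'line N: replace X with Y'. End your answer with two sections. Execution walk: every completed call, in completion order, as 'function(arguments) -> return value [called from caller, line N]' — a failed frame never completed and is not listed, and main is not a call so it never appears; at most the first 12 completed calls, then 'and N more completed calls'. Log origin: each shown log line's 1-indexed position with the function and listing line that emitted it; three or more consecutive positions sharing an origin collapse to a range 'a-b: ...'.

Answer: the defect is in clip_value at line 13.
Key observation: The log ends early — 3 lines, where the working version next logs 'clip_value returns 0'.
Crash: clip_value, line 13, IndexError.
Call chain: main -> gauge_drift([10, 8, 8, 12, 11, 10, 10], 12) (called at line 43) -> clip_value([10, 8, 8, 12, 11, 10, 10], 12) (called at line 30).
First divergence: position 4 (shown log ended at 3 lines; the working version continues: 'clip_value returns 0').
Intended log window:
  2: enter merge_totals with 7 values
  3: merge_totals returns 12
  4: clip_value returns 0
  5: stage values: 12 and 0
Execution walk:
  merge_totals([10, 8, 8, 12, 11, 10, 10]) -> 12  [called from gauge_drift, line 29]
Origin of each log line:
  1: emitted by gauge_drift (line 28)
  2: emitted by merge_totals (line 2)
  3: emitted by merge_totals (line 7)
A correct fix: line 13: replace `items[span]` with `items[step]`.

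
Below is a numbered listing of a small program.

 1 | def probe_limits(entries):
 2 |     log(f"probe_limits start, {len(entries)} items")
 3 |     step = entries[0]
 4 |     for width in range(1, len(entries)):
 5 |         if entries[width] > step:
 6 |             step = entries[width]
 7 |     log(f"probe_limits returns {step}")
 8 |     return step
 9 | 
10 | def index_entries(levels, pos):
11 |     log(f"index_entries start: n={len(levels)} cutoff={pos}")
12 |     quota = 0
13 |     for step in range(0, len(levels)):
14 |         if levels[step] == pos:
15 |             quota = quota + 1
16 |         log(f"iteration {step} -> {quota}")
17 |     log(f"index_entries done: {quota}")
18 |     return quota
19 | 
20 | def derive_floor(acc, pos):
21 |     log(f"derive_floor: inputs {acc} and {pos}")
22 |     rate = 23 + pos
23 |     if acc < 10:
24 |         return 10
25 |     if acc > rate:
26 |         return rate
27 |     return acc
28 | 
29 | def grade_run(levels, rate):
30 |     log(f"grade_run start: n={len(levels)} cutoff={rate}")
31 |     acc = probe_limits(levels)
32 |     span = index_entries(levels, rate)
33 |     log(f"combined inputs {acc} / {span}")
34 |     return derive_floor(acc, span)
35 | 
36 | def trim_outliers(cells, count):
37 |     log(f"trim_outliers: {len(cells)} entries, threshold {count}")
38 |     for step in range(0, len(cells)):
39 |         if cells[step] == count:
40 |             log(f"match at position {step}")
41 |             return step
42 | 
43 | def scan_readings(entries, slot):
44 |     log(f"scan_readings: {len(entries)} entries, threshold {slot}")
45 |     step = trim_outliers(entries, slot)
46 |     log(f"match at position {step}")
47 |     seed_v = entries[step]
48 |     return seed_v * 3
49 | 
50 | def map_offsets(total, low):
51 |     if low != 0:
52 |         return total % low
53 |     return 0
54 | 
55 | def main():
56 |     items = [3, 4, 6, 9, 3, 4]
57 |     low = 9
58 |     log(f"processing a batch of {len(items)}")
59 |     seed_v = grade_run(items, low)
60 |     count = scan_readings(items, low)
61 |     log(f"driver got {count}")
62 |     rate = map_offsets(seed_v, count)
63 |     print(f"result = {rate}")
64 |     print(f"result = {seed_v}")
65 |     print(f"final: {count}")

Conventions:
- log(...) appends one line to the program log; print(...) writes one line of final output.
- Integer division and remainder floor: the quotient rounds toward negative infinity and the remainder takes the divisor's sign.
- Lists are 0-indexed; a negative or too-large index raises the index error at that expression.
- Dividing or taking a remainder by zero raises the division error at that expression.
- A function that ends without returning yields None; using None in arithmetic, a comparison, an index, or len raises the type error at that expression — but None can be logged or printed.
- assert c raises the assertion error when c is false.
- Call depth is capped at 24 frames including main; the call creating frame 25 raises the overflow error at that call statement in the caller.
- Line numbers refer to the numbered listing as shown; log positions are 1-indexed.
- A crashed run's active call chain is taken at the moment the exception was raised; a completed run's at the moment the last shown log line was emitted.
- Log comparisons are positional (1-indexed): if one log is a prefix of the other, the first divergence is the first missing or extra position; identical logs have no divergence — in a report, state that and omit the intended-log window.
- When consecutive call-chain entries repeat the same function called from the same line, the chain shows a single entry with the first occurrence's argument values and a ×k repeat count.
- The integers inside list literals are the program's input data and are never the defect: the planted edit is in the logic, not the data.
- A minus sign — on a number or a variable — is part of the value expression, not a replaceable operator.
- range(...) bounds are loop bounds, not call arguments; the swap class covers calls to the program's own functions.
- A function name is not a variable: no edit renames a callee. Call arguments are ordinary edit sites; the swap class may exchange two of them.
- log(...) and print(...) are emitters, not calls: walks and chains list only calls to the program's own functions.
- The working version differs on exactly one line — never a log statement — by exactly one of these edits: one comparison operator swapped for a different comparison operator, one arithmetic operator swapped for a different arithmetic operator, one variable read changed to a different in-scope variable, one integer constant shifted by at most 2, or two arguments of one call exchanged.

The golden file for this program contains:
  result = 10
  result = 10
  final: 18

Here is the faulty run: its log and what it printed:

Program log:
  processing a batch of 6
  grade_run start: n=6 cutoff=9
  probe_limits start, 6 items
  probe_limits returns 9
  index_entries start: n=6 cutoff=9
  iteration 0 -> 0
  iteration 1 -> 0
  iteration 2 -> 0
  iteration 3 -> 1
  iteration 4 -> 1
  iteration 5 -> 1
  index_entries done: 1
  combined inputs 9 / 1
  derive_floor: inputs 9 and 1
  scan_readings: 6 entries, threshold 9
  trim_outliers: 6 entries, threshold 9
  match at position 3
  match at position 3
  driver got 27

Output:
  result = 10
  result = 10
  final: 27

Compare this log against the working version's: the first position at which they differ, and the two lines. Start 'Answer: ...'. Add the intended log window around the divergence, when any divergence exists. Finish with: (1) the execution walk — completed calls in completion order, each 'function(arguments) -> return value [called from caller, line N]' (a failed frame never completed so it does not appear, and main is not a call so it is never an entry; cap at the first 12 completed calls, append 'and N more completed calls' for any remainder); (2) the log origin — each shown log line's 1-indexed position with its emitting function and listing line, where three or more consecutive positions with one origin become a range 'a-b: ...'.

Answer: position 19 — shown 'driver got 27', intended 'driver got 18'.
Intended log window:
  17: match at position 3
  18: match at position 3
  19: driver got 18
Execution walk:
  probe_limits([3, 4, 6, 9, 3, 4]) -> 9  [called from grade_run, line 31]
  index_entries([3, 4, 6, 9, 3, 4], 9) -> 1  [called from grade_run, line 32]
  derive_floor(9, 1) -> 10  [called from grade_run, line 34]
  grade_run([3, 4, 6, 9, 3, 4], 9) -> 10  [called from main, line 59]
  trim_outliers([3, 4, 6, 9, 3, 4], 9) -> 3  [called from scan_readings, line 45]
  scan_readings([3, 4, 6, 9, 3, 4], 9) -> 27  [called from main, line 60]
  map_offsets(10, 27) -> 10  [called from main, line 62]
Log origin:
  1 — main, line 58
  2 — grade_run, line 30
  3 — probe_limits, line 2
  4 — probe_limits, line 7
  5 — index_entries, line 11
  6-11 — index_entries, line 16
  12 — index_entries, line 17
  13 — grade_run, line 33
  14 — derive_floor, line 21
  15 — scan_readings, line 44
  16 — trim_outliers, line 37
  17 — trim_outliers, line 40
  18 — scan_readings, line 46
  19 — main, line 61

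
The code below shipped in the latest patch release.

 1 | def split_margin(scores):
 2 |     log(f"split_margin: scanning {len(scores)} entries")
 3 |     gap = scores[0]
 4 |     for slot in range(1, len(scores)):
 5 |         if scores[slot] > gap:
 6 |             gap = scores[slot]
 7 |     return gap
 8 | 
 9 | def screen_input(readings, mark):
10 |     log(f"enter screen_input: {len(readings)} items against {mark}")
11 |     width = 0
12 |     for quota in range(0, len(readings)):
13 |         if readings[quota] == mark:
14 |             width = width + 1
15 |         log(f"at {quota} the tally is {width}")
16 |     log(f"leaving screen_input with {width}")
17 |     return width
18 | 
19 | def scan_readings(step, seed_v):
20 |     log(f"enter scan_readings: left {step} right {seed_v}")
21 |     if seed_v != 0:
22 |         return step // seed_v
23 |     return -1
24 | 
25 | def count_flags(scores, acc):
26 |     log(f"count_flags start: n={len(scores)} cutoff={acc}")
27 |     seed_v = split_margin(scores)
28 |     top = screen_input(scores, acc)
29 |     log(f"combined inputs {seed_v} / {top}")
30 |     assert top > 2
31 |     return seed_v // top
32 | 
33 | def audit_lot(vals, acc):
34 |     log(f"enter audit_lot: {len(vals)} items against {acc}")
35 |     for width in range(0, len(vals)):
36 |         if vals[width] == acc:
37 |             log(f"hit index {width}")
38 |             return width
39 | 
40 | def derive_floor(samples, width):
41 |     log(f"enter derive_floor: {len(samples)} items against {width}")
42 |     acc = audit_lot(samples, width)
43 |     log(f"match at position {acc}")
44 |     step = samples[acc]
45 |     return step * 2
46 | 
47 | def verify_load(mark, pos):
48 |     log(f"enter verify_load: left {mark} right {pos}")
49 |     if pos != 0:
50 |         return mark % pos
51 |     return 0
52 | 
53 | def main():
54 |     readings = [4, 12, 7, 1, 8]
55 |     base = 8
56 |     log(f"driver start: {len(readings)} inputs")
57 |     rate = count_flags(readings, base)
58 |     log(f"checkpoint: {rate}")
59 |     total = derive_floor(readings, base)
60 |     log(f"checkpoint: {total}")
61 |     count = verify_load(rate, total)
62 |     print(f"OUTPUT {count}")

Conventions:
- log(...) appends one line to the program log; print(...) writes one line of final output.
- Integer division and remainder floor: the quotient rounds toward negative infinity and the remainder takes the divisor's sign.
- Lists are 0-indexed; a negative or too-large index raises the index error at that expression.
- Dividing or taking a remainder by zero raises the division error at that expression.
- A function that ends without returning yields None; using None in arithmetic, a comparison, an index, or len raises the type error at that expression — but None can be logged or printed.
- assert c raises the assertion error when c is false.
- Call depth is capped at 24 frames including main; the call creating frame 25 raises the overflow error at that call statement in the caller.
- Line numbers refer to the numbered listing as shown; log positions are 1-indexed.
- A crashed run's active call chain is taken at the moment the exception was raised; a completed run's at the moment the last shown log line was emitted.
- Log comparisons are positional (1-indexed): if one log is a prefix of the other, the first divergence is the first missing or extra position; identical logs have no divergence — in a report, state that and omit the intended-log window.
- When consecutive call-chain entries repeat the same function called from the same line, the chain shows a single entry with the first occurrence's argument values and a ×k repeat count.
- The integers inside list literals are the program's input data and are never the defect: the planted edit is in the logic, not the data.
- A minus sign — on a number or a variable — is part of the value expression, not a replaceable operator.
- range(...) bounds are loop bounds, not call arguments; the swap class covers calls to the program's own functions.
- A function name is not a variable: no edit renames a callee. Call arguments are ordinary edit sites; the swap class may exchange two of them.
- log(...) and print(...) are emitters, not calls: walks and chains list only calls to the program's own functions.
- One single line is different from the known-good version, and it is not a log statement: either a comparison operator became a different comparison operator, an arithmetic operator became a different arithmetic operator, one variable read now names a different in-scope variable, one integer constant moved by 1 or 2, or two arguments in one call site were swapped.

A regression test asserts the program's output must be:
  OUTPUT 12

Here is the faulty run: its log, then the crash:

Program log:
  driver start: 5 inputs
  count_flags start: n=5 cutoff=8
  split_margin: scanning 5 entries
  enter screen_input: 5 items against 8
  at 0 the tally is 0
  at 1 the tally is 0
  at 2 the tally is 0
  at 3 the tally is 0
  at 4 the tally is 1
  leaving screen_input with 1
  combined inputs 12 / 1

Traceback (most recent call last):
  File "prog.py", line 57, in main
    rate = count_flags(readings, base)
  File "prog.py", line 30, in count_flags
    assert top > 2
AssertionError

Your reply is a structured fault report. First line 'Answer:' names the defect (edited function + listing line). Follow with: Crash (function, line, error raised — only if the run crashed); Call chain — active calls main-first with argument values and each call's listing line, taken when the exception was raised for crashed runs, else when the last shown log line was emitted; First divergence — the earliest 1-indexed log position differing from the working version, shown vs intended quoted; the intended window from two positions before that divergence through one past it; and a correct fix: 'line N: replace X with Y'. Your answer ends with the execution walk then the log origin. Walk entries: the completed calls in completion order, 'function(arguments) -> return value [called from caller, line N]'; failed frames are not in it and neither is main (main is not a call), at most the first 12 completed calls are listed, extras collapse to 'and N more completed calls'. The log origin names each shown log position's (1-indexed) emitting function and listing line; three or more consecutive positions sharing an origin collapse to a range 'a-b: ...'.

Answer: the defect is in count_flags at line 30.
Key fact: A complete run would log 'checkpoint: 12' next, but this one stopped at 11 lines.
Crash: count_flags, line 30, AssertionError.
Call chain: main -> count_flags([4, 12, 7, 1, 8], 8) (called at line 57).
First divergence: position 12; the shown log stops at 11 lines while the working version next logs 'checkpoint: 12'.
Intended log window:
  10: leaving screen_input with 1
  11: combined inputs 12 / 1
  12: checkpoint: 12
  13: enter derive_floor: 5 items against 8
Execution walk:
  split_margin([4, 12, 7, 1, 8]) -> 12  [called from count_flags, line 27]
  screen_input([4, 12, 7, 1, 8], 8) -> 1  [called from count_flags, line 28]
Origin of each log line:
  1: logged in main at line 56
  2: logged in count_flags at line 26
  3: logged in split_margin at line 2
  4: logged in screen_input at line 10
  5-9: logged in screen_input at line 15
  10: logged in screen_input at line 16
  11: logged in count_flags at line 29
A correct fix: line 30: replace `2` with `0`.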